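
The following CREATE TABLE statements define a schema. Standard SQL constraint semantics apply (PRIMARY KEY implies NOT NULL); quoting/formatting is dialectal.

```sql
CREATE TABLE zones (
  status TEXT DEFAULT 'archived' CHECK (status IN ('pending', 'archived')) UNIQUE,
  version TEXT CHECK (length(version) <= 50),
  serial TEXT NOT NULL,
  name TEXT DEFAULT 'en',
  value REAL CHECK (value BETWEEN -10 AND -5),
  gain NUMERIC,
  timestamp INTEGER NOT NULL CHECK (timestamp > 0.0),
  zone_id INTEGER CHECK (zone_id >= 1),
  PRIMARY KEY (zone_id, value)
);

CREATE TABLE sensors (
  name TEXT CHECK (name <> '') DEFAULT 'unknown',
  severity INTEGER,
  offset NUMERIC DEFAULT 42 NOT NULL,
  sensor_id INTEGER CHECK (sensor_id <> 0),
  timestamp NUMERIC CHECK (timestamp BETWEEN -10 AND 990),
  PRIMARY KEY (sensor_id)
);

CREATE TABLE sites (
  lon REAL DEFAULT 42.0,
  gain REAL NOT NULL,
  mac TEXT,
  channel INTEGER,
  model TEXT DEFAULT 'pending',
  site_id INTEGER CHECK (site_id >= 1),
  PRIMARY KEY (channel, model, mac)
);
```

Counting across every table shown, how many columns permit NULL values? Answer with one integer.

9

zones: 4 nullable (status, version, name, gain — PK (zone_id, value) and explicit NOT NULL columns excluded).
sensors: 3 nullable (name, severity, timestamp — PK (sensor_id) and explicit NOT NULL columns excluded).
sites: 2 nullable (lon, site_id — PK (channel, model, mac) and explicit NOT NULL columns excluded).
Total: 4 + 3 + 2 = 9.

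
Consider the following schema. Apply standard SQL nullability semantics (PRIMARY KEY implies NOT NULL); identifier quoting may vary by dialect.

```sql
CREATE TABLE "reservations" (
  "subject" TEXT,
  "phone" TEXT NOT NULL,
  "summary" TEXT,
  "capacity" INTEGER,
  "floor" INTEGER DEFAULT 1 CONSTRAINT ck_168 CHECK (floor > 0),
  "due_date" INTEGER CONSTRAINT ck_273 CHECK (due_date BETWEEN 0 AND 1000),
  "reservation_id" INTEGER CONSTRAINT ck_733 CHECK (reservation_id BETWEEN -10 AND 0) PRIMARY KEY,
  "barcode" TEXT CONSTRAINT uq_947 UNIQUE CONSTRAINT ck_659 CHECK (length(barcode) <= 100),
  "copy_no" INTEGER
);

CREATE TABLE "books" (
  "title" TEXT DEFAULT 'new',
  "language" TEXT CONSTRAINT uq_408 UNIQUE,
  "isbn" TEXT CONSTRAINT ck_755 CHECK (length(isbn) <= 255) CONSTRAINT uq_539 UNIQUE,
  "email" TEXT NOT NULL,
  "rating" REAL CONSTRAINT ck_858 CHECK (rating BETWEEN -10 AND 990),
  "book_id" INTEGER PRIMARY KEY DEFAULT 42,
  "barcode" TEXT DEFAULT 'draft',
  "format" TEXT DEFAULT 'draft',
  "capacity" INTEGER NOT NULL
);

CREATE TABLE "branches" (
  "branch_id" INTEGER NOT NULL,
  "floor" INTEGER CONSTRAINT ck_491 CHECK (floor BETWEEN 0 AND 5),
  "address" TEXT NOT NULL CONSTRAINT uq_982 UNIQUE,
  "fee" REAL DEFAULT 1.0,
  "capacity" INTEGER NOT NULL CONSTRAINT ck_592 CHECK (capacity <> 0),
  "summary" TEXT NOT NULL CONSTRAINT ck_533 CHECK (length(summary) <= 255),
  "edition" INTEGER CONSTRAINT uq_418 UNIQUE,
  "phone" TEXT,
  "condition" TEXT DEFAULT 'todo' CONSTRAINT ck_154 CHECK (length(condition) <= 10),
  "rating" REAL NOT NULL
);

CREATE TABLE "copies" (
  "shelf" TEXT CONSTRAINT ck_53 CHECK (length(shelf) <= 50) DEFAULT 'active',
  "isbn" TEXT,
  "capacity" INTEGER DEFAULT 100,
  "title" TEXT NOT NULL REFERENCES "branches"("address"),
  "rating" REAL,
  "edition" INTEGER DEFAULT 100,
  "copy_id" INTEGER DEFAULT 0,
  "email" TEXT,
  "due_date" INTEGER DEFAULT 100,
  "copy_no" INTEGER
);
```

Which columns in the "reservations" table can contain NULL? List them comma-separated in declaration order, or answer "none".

- subject: no NOT NULL constraint applies → nullable.
- phone: declared NOT NULL → not nullable.
- summary: no NOT NULL constraint applies → nullable.
- capacity: no NOT NULL constraint applies → nullable.
- floor: CHECK does not forbid NULL (a CHECK constraint passes when its expression is NULL) → nullable.
- due_date: CHECK does not forbid NULL (a CHECK constraint passes when its expression is NULL) → nullable.
- reservation_id: part of the PRIMARY KEY, which implies NOT NULL → not nullable.
- barcode: CHECK does not forbid NULL (a CHECK constraint passes when its expression is NULL) → nullable.
- copy_no: no NOT NULL constraint applies → nullable.

subject, summary, capacity, floor, due_date, barcode, copy_no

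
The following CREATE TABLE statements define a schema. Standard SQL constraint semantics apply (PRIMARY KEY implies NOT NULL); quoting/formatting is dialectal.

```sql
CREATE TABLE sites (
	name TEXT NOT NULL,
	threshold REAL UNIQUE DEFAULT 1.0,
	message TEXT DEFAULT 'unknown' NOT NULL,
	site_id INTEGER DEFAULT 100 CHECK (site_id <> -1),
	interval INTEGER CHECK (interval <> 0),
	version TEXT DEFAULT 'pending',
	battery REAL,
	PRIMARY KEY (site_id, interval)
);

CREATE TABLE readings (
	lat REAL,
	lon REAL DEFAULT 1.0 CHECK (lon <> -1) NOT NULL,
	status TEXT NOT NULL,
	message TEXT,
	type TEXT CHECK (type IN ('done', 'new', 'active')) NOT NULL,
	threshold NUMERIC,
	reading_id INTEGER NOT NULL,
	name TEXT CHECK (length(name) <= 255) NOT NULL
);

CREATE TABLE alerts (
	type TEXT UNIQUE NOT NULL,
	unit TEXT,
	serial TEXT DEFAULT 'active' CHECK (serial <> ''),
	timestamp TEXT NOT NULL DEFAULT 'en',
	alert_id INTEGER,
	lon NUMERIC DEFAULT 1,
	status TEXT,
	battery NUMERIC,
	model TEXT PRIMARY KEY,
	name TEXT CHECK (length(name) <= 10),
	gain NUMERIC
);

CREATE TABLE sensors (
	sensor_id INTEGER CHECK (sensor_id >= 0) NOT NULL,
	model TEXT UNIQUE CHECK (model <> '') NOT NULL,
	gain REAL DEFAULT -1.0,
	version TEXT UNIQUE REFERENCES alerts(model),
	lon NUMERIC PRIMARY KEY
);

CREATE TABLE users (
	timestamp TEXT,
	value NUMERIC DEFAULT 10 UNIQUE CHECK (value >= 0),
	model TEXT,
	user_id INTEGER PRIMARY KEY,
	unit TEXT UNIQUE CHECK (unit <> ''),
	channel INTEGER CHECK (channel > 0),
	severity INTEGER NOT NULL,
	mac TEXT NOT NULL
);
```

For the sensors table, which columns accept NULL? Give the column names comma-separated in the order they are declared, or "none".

- sensor_id: declared NOT NULL → not nullable.
- model: declared NOT NULL → not nullable.
- gain: DEFAULT only fills an omitted column; an explicit NULL is still allowed → nullable.
- version: a foreign key column may be NULL unless separately constrained → nullable.
- lon: part of the PRIMARY KEY, which implies NOT NULL → not nullable.

gain, version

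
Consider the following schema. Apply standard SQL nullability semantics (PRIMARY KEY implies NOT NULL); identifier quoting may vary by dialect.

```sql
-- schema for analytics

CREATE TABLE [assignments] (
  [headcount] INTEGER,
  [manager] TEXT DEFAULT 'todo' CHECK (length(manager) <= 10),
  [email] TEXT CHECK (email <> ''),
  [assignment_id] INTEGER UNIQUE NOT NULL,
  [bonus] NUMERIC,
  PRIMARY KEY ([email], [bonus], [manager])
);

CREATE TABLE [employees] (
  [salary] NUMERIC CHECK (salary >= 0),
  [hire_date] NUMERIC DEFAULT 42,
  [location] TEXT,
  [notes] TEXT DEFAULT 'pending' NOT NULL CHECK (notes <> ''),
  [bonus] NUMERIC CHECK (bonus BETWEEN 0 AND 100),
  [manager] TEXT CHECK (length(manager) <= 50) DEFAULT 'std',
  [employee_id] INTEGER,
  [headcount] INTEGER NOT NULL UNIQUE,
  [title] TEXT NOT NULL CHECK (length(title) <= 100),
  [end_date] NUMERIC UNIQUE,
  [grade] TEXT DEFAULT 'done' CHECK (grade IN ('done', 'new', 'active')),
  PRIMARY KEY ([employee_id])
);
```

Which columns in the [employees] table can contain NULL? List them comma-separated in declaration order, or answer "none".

salary, hire_date, location, bonus, manager, end_date, grade

- salary: CHECK does not forbid NULL (a CHECK constraint passes when its expression is NULL) → nullable.
- hire_date: DEFAULT only fills an omitted column; an explicit NULL is still allowed → nullable.
- location: no NOT NULL constraint applies → nullable.
- notes: declared NOT NULL → not nullable.
- bonus: CHECK does not forbid NULL (a CHECK constraint passes when its expression is NULL) → nullable.
- manager: CHECK does not forbid NULL (a CHECK constraint passes when its expression is NULL) → nullable.
- employee_id: part of the PRIMARY KEY, which implies NOT NULL → not nullable.
- headcount: declared NOT NULL → not nullable.
- title: declared NOT NULL → not nullable.
- end_date: UNIQUE does not imply NOT NULL → nullable.
- grade: CHECK does not forbid NULL (a CHECK constraint passes when its expression is NULL) → nullable.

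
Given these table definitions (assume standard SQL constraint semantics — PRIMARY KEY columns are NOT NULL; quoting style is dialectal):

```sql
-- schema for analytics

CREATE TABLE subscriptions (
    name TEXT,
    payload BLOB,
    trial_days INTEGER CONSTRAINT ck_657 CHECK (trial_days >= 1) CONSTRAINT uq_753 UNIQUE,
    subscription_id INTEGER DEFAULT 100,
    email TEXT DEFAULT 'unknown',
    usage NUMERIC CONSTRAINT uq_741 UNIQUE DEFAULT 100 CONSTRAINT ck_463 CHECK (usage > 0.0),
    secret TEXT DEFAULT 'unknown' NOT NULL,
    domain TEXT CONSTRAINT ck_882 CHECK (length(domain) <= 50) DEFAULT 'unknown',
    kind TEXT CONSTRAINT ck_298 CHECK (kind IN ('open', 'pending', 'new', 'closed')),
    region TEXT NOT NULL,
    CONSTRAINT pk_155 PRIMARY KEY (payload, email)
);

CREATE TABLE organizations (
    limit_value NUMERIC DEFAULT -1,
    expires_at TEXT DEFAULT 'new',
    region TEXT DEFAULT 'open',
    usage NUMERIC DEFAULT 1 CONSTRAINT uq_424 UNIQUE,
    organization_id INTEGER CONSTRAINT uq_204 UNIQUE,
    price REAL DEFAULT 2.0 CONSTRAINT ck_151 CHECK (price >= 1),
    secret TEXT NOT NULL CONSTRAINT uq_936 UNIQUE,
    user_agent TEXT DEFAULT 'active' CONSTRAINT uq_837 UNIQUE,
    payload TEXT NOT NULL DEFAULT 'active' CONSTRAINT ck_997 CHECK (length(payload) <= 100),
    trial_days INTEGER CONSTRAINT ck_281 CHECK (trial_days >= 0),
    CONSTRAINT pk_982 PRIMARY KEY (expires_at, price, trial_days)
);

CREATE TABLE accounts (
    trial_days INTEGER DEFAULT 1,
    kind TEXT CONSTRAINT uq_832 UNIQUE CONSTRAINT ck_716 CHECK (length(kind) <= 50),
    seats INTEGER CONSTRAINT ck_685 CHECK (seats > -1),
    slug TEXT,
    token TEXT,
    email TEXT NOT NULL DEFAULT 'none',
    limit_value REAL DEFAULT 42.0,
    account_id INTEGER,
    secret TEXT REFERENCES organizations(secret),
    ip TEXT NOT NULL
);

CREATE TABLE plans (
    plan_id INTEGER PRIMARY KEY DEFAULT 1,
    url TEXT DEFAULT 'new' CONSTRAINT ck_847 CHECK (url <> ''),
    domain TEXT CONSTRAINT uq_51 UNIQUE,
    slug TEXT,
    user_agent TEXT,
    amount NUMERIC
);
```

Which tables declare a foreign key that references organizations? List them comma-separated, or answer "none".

- accounts.secret references organizations(secret).

accounts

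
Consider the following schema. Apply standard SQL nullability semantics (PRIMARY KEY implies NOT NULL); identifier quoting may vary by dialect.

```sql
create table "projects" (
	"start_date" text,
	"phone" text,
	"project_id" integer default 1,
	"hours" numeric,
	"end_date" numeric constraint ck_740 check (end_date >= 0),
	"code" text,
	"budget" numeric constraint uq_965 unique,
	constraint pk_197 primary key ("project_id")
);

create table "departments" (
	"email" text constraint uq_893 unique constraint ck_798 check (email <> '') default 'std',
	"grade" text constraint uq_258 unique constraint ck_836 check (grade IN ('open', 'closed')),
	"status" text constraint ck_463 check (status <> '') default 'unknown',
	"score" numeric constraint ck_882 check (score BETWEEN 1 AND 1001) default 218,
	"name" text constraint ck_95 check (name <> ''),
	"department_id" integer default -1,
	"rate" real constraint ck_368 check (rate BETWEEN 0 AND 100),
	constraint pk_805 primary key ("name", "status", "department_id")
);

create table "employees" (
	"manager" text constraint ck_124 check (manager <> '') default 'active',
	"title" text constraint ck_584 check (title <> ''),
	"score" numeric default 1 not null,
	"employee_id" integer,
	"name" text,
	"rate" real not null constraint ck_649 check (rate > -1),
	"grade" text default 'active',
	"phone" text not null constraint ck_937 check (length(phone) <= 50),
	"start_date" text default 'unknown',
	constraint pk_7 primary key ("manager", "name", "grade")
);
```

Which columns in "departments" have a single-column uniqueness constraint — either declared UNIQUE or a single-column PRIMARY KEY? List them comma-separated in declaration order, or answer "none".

- email: declared UNIQUE → unique.
- grade: declared UNIQUE → unique.
- status: part of a composite PRIMARY KEY — only the tuple is unique, not this column on its own.
- score: no UNIQUE or single-column PK constraint.
- name: part of a composite PRIMARY KEY — only the tuple is unique, not this column on its own.
- department_id: part of a composite PRIMARY KEY — only the tuple is unique, not this column on its own.
- rate: no UNIQUE or single-column PK constraint.

email, grade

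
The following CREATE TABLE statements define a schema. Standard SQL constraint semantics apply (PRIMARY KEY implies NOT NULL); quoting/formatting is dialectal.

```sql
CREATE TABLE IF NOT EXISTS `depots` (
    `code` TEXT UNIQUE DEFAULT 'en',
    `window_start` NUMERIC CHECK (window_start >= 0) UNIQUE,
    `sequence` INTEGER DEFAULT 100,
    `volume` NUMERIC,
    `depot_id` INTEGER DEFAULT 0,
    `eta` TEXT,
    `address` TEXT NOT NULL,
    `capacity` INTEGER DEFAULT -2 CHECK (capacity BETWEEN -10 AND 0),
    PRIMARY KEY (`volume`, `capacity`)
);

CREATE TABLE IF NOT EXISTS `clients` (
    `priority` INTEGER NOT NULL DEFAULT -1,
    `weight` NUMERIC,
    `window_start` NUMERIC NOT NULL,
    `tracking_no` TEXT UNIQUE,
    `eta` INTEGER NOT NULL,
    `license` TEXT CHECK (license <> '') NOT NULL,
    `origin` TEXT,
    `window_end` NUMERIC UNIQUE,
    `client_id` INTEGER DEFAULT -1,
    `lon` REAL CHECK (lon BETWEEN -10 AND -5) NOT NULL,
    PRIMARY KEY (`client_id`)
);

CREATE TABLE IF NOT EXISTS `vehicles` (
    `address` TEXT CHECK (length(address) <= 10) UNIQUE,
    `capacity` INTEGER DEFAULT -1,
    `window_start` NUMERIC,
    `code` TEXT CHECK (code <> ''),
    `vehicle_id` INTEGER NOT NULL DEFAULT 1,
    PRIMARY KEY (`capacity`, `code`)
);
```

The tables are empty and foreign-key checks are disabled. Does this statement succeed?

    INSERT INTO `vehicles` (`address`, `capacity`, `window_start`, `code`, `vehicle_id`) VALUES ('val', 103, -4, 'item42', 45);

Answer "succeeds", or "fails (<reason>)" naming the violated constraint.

NOT NULL columns: capacity is supplied; code is supplied; vehicle_id is supplied.
CHECK constraints: 'val' satisfies (length(address) <= 10); 'item42' satisfies (code <> '').
No constraint is violated.

succeeds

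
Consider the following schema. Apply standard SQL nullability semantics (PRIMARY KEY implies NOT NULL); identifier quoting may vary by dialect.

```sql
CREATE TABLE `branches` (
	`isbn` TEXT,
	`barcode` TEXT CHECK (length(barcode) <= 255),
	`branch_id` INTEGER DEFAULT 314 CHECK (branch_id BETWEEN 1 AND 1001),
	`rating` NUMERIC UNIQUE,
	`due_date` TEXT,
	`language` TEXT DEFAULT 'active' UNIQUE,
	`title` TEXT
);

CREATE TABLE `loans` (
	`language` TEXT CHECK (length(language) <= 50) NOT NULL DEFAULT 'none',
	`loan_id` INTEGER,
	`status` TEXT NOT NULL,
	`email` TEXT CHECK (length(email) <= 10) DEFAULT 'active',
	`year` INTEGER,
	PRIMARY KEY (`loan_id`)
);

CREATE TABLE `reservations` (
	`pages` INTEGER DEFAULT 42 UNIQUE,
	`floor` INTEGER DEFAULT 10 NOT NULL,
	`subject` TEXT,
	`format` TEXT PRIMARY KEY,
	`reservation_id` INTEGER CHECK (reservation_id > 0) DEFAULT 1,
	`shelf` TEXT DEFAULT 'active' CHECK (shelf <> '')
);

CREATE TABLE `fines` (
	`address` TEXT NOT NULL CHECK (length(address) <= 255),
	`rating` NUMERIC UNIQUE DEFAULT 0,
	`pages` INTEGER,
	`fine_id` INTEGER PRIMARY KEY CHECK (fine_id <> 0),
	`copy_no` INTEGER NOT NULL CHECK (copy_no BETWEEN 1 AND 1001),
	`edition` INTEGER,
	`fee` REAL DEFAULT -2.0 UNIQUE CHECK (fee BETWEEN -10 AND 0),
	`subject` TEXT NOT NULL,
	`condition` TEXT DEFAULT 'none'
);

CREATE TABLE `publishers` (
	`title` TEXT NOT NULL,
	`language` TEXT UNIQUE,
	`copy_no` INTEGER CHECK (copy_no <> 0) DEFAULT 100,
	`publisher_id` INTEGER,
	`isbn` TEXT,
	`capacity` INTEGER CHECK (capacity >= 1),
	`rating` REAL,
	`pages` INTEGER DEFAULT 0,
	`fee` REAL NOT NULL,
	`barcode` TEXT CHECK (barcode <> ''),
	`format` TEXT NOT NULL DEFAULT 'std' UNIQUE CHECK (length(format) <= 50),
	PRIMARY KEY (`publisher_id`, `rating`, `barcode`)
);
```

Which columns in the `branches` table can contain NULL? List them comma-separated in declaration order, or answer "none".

- isbn: no NOT NULL constraint applies → nullable.
- barcode: CHECK does not forbid NULL (a CHECK constraint passes when its expression is NULL) → nullable.
- branch_id: CHECK does not forbid NULL (a CHECK constraint passes when its expression is NULL) → nullable.
- rating: UNIQUE does not imply NOT NULL → nullable.
- due_date: no NOT NULL constraint applies → nullable.
- language: UNIQUE does not imply NOT NULL → nullable.
- title: no NOT NULL constraint applies → nullable.

isbn, barcode, branch_id, rating, due_date, language, title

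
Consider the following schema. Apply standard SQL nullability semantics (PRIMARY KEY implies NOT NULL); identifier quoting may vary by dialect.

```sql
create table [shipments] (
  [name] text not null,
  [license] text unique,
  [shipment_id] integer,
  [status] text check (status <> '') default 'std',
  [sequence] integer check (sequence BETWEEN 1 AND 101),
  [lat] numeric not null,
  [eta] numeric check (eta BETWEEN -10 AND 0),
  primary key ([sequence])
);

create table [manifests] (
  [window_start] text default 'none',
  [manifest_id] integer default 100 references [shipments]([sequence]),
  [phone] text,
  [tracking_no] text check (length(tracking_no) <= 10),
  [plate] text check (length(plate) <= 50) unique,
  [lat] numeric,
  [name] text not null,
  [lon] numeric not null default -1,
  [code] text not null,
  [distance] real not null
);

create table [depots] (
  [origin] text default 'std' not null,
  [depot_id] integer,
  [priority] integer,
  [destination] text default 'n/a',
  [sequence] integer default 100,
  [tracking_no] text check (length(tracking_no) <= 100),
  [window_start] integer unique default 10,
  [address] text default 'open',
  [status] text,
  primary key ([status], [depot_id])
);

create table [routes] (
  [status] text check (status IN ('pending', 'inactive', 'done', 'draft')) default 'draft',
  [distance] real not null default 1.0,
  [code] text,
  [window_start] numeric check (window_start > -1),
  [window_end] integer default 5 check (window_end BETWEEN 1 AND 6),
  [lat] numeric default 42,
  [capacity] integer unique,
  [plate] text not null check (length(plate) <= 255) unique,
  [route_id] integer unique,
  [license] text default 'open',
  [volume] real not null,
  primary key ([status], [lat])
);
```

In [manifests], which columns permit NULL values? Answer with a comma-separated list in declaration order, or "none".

window_start, manifest_id, phone, tracking_no, plate, lat

- window_start: DEFAULT only fills an omitted column; an explicit NULL is still allowed → nullable.
- manifest_id: a foreign key column may be NULL unless separately constrained → nullable.
- phone: no NOT NULL constraint applies → nullable.
- tracking_no: CHECK does not forbid NULL (a CHECK constraint passes when its expression is NULL) → nullable.
- plate: CHECK does not forbid NULL (a CHECK constraint passes when its expression is NULL) → nullable.
- lat: no NOT NULL constraint applies → nullable.
- name: declared NOT NULL → not nullable.
- lon: declared NOT NULL → not nullable.
- code: declared NOT NULL → not nullable.
- distance: declared NOT NULL → not nullable.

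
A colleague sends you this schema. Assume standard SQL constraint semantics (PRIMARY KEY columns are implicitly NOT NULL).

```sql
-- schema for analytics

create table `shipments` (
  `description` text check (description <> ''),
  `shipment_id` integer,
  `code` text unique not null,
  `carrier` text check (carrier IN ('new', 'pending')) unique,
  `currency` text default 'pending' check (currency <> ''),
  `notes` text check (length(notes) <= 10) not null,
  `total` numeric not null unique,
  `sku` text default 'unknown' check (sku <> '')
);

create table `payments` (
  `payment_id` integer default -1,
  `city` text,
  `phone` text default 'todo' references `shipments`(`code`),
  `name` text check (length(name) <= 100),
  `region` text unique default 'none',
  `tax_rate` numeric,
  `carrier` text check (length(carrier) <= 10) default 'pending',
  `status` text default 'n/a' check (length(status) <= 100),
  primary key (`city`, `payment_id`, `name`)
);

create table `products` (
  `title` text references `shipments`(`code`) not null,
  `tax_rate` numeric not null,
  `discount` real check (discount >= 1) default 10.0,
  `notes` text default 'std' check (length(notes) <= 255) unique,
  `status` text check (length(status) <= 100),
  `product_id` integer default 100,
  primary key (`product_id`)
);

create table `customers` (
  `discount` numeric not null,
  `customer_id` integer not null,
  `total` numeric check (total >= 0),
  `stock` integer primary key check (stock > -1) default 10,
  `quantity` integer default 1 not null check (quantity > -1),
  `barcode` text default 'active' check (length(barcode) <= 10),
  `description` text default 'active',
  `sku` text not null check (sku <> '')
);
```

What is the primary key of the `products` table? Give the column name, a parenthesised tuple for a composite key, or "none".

product_id is declared PRIMARY KEY as a table-level PRIMARY KEY clause.

product_id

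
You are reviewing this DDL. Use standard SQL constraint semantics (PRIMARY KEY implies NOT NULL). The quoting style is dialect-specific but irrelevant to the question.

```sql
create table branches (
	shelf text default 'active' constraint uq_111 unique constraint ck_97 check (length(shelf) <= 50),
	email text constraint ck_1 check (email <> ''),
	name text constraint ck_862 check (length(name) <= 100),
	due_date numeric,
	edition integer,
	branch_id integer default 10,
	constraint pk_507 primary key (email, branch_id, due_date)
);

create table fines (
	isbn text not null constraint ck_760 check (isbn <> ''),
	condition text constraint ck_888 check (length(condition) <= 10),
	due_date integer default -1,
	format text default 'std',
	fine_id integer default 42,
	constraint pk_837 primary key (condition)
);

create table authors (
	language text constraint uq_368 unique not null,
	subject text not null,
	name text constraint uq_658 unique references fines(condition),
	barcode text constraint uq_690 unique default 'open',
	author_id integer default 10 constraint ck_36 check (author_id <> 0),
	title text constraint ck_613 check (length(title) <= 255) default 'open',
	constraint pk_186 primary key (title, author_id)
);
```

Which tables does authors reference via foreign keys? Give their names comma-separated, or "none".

fines

- name REFERENCES fines(condition).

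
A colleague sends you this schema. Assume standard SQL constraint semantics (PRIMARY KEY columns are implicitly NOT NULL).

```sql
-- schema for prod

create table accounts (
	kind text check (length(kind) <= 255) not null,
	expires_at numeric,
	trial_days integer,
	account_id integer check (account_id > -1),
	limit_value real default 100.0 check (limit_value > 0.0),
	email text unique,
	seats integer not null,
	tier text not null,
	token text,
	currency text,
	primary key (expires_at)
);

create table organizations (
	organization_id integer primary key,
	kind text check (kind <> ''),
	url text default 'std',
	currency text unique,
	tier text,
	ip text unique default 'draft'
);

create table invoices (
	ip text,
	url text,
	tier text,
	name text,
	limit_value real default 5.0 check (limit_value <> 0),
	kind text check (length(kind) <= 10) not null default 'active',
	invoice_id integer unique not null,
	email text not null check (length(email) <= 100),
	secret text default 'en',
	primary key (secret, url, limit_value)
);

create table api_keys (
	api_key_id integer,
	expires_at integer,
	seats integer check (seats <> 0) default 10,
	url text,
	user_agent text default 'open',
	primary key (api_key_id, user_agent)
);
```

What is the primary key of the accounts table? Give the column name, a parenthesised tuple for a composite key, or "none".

expires_at is declared PRIMARY KEY as a table-level PRIMARY KEY clause.

expires_at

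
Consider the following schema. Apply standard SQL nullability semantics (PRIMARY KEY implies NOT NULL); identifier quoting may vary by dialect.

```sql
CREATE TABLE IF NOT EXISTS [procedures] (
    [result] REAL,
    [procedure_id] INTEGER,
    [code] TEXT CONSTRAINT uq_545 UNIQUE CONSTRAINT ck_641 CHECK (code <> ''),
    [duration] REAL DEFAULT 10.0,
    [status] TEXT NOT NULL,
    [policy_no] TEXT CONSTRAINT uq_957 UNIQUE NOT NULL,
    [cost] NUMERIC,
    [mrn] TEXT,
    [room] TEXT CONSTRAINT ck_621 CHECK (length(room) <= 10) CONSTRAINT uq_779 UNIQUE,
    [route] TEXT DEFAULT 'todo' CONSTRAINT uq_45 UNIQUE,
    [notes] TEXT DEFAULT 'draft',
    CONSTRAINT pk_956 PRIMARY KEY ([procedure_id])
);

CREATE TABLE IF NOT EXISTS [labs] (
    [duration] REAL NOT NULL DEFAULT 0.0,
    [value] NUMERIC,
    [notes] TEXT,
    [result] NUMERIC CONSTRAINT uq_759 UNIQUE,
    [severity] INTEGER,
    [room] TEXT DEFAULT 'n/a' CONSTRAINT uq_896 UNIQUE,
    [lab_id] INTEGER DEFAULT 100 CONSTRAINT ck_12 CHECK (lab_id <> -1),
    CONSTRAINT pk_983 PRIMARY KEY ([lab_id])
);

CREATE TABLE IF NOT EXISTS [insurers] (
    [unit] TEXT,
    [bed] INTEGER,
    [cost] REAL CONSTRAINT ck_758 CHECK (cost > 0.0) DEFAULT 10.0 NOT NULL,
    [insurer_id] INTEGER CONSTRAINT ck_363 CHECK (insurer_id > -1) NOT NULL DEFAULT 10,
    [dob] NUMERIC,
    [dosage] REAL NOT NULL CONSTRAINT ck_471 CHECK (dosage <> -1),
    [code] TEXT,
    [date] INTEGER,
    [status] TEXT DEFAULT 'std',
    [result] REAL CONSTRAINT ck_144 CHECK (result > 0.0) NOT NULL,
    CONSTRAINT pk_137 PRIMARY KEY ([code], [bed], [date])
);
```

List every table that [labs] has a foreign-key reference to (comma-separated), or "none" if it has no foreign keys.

none

No column in labs has a REFERENCES clause.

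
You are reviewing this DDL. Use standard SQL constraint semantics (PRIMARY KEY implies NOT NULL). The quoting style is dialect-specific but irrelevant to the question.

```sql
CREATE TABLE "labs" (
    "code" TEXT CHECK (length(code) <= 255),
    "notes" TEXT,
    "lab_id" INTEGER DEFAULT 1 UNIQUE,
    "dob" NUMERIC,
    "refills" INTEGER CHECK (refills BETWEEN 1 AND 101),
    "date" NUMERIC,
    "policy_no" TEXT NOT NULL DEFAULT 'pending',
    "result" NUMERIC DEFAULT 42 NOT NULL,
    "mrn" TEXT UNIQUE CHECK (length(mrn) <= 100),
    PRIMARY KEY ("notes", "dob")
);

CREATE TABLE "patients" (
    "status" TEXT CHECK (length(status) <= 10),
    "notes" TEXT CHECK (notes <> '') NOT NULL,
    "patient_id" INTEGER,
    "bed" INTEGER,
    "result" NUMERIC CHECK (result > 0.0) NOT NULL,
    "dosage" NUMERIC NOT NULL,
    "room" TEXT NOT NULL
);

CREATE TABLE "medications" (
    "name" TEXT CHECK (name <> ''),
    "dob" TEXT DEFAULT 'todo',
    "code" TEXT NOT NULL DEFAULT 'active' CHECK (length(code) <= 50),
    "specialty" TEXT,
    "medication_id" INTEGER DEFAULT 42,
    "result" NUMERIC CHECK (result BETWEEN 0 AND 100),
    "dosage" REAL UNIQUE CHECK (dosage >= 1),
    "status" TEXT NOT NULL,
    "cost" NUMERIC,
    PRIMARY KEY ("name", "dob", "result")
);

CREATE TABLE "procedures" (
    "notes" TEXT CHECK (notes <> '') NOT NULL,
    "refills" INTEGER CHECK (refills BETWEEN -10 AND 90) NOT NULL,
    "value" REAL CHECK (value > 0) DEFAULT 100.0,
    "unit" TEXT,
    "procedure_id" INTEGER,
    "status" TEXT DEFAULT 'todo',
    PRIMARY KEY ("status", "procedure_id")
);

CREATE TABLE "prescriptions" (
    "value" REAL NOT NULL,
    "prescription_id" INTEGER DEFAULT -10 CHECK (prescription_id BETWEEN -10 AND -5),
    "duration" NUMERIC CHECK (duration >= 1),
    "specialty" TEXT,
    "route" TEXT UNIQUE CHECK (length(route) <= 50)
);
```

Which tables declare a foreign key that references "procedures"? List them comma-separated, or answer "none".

No REFERENCES clause anywhere in the schema names procedures.

none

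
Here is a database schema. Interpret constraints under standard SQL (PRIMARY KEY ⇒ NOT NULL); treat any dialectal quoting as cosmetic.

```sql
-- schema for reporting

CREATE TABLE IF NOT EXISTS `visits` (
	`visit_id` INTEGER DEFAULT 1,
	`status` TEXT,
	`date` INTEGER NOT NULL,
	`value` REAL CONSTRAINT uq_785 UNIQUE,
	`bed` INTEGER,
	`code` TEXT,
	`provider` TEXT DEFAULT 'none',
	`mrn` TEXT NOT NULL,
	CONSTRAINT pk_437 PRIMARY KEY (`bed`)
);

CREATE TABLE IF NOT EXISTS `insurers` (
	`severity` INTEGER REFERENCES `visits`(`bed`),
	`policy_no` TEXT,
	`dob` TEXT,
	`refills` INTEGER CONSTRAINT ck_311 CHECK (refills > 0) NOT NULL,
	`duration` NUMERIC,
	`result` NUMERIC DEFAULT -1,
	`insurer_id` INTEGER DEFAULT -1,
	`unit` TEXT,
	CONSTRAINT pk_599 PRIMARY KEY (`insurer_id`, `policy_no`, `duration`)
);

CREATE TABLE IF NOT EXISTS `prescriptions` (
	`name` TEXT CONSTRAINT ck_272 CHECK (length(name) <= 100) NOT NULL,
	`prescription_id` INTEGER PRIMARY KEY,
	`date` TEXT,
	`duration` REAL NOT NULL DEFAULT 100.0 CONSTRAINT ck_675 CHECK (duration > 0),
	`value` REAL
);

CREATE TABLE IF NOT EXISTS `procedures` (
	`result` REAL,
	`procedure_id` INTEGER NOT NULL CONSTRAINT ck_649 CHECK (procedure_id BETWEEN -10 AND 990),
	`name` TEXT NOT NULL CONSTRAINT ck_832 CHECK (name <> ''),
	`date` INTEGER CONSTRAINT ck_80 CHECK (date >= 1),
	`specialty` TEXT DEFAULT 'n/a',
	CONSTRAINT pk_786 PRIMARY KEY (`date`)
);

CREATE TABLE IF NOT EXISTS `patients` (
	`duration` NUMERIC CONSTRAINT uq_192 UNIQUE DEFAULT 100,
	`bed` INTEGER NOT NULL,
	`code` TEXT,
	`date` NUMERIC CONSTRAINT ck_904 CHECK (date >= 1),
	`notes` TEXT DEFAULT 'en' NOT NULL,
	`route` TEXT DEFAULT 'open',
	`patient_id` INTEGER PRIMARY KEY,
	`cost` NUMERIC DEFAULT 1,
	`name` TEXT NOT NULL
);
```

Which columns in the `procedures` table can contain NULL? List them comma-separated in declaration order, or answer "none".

- result: no NOT NULL constraint applies → nullable.
- procedure_id: declared NOT NULL → not nullable.
- name: declared NOT NULL → not nullable.
- date: part of the PRIMARY KEY, which implies NOT NULL → not nullable.
- specialty: DEFAULT only fills an omitted column; an explicit NULL is still allowed → nullable.

result, specialty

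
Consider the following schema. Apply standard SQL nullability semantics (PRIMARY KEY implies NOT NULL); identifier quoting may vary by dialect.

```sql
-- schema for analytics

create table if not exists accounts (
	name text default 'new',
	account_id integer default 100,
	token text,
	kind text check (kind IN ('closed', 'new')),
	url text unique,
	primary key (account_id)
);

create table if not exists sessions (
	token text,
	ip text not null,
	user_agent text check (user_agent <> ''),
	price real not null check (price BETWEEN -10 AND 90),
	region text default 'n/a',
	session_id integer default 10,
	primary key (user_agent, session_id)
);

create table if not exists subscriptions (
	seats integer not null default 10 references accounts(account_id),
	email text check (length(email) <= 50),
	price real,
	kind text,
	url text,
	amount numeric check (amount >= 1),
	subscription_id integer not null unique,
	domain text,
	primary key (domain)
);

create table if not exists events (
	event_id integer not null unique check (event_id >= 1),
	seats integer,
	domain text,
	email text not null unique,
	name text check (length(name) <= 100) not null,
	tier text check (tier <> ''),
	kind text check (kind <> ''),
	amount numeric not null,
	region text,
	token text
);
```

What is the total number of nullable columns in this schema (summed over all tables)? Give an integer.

17

accounts: 4 nullable (name, token, kind, url — PK (account_id) and explicit NOT NULL columns excluded).
sessions: 2 nullable (token, region — PK (user_agent, session_id) and explicit NOT NULL columns excluded).
subscriptions: 5 nullable (email, price, kind, url, amount — PK (domain) and explicit NOT NULL columns excluded).
events: 6 nullable (seats, domain, tier, kind, region, token — PK none and explicit NOT NULL columns excluded).
Total: 4 + 2 + 5 + 6 = 17.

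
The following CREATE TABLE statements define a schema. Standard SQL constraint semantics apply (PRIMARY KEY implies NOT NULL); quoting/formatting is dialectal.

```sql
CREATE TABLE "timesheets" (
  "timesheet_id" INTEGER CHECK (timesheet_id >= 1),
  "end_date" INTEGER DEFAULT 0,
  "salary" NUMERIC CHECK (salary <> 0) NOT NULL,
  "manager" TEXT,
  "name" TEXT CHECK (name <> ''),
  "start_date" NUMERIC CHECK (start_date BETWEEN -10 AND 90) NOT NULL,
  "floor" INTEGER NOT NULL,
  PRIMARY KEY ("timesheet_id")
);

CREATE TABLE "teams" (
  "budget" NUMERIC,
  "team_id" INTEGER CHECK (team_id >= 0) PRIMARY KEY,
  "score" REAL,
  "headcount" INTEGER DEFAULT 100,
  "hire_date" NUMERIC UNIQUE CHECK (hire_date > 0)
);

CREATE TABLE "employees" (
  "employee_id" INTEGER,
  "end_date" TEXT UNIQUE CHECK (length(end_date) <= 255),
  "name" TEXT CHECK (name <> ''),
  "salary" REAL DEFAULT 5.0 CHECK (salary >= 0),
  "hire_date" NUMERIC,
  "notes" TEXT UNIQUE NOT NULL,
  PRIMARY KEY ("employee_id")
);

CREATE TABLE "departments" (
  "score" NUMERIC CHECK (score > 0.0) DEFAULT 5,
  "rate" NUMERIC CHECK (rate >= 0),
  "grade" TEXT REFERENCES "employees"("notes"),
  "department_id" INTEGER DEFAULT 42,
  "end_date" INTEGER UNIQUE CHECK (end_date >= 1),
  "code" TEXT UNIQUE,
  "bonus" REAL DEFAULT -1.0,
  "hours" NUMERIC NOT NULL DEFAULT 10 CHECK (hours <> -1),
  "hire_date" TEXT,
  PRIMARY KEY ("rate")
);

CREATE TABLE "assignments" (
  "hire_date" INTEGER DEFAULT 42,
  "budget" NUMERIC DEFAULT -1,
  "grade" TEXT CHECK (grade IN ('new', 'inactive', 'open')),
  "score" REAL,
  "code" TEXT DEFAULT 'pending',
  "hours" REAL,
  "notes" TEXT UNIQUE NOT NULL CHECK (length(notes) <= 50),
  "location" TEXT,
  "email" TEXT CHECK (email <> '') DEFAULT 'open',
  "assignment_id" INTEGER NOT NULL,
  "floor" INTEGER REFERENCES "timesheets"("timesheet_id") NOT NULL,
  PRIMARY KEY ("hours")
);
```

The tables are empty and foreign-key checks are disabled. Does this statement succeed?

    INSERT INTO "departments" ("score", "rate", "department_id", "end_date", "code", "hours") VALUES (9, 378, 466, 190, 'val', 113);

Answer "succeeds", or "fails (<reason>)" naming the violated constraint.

NOT NULL columns: hours is supplied; rate is supplied.
CHECK constraints: 9 satisfies (score > 0.0); 378 satisfies (rate >= 0); 190 satisfies (end_date >= 1); 113 satisfies (hours <> -1).
No constraint is violated.

succeeds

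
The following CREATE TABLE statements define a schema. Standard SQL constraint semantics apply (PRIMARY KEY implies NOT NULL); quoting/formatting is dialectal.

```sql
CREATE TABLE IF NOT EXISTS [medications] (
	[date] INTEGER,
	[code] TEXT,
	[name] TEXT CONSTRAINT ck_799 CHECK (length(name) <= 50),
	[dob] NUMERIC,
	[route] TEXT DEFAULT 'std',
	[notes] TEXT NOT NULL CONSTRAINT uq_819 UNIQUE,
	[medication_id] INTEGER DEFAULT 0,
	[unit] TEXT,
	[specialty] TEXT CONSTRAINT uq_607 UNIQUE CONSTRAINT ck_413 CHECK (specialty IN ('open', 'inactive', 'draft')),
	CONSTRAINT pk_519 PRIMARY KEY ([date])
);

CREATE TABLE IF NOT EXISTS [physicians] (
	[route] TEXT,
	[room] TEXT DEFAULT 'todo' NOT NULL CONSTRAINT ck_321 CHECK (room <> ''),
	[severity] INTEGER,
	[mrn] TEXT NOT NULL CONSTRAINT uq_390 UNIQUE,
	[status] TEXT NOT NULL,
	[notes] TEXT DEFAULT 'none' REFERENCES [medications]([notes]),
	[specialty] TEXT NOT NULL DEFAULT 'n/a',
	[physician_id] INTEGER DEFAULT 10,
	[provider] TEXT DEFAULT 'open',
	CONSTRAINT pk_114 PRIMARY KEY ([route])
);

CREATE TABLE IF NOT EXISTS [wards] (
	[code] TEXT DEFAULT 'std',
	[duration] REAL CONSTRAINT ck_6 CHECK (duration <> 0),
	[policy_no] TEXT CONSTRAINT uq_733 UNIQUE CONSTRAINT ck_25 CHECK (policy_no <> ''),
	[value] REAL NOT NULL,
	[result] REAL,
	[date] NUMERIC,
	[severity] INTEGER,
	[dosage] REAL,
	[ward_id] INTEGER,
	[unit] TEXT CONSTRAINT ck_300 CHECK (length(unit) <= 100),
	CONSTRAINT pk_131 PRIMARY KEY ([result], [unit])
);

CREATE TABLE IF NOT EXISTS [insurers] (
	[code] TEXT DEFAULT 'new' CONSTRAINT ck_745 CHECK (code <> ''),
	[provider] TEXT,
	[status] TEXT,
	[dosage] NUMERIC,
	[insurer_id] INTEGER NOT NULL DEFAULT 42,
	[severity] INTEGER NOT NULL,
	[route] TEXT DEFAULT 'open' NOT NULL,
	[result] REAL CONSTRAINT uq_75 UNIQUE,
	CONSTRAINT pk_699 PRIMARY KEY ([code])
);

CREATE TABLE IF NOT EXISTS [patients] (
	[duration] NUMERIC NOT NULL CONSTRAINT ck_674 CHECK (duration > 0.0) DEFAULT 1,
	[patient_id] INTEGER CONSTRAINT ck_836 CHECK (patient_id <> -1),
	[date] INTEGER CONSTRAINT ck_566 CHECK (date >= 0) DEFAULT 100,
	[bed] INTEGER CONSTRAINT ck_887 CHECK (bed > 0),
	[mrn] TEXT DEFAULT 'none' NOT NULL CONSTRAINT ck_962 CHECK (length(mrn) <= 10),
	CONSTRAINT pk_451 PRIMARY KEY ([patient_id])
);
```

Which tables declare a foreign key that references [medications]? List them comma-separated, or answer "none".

physicians

- physicians.notes references medications(notes).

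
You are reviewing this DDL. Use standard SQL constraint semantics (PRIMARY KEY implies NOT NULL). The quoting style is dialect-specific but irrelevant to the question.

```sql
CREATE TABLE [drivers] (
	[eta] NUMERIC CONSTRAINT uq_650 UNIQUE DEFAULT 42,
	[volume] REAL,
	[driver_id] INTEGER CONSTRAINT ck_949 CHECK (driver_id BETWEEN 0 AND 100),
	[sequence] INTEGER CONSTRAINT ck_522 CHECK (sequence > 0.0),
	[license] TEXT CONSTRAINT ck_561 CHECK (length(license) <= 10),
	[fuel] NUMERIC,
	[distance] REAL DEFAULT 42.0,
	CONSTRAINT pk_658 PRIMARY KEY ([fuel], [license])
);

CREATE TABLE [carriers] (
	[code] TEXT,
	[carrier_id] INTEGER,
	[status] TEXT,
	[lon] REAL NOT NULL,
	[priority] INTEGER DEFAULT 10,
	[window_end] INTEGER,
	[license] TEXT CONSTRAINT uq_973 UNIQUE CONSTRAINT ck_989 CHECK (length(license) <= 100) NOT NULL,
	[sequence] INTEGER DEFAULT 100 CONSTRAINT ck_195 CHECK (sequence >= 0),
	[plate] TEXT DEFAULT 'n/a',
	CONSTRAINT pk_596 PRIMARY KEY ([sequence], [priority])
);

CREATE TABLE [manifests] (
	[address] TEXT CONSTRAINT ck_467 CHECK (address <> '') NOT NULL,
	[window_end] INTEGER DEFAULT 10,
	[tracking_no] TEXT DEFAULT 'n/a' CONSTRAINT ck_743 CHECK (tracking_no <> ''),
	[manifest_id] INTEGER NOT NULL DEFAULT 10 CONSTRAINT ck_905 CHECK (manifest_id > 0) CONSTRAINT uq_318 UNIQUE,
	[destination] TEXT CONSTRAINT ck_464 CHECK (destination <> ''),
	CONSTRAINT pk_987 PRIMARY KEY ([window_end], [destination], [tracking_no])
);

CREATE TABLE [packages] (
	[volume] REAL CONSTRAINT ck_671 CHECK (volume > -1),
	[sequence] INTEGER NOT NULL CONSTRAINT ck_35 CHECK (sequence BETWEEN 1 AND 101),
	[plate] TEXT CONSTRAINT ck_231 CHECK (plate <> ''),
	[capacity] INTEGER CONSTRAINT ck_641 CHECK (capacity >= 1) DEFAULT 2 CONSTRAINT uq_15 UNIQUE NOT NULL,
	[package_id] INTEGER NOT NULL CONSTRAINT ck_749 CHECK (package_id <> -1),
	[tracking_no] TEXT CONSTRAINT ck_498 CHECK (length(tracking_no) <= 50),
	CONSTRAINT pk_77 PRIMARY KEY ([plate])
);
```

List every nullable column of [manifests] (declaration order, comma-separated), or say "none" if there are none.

none

- address: declared NOT NULL → not nullable.
- window_end: part of the PRIMARY KEY, which implies NOT NULL → not nullable.
- tracking_no: part of the PRIMARY KEY, which implies NOT NULL → not nullable.
- manifest_id: declared NOT NULL → not nullable.
- destination: part of the PRIMARY KEY, which implies NOT NULL → not nullable.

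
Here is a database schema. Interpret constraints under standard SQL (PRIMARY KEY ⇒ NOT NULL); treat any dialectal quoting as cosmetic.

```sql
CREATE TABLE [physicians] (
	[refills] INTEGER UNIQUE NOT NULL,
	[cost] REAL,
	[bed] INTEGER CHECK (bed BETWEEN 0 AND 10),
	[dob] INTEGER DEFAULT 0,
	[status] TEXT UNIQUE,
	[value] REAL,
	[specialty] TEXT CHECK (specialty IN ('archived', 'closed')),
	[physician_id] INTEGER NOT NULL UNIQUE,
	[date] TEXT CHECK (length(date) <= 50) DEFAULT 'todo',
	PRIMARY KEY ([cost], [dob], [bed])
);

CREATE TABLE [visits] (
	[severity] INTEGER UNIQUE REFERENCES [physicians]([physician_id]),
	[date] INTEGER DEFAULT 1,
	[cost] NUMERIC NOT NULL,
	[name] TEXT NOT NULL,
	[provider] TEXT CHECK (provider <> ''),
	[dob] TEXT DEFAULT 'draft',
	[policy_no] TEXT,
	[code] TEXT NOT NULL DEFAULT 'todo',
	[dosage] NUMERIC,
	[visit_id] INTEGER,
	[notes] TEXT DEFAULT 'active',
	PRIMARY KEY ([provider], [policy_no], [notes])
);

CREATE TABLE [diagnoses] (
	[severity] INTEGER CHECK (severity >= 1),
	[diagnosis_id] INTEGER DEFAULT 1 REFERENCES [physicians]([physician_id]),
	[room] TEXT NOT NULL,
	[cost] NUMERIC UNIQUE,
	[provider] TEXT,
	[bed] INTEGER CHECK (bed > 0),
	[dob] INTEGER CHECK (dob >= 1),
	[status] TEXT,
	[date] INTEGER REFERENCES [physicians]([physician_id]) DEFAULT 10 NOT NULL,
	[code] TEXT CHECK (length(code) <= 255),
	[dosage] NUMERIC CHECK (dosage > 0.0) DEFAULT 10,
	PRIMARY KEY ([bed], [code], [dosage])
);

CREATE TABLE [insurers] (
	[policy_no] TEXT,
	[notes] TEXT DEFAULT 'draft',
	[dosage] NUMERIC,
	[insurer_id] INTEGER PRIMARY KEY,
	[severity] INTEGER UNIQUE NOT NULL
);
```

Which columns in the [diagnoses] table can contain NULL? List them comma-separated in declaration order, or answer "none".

severity, diagnosis_id, cost, provider, dob, status

- severity: CHECK does not forbid NULL (a CHECK constraint passes when its expression is NULL) → nullable.
- diagnosis_id: a foreign key column may be NULL unless separately constrained → nullable.
- room: declared NOT NULL → not nullable.
- cost: UNIQUE does not imply NOT NULL → nullable.
- provider: no NOT NULL constraint applies → nullable.
- bed: part of the PRIMARY KEY, which implies NOT NULL → not nullable.
- dob: CHECK does not forbid NULL (a CHECK constraint passes when its expression is NULL) → nullable.
- status: no NOT NULL constraint applies → nullable.
- date: declared NOT NULL → not nullable.
- code: part of the PRIMARY KEY, which implies NOT NULL → not nullable.
- dosage: part of the PRIMARY KEY, which implies NOT NULL → not nullable.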